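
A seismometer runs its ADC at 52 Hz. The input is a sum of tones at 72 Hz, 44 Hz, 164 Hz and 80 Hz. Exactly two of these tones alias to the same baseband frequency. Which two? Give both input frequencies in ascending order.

fs/2 = 26 Hz.
72 Hz mod fs = 20 Hz.
20 Hz ≤ fs/2 = 26 Hz, appears at 20 Hz.
44 Hz > fs/2 = 26 Hz, folds to fs − 44 Hz = 8 Hz.
164 Hz mod fs = 8 Hz.
8 Hz ≤ fs/2 = 26 Hz, appears at 8 Hz.
80 Hz mod fs = 28 Hz.
28 Hz > fs/2 = 26 Hz, folds to fs − 28 Hz = 24 Hz.
44 Hz and 164 Hz both map to 8 Hz.

44 Hz, 164 Hz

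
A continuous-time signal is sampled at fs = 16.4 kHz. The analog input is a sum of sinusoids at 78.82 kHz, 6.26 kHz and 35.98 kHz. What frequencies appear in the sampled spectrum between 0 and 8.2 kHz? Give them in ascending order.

fs/2 = 8.2 kHz.
78.82 kHz mod fs = 13.22 kHz.
13.22 kHz > fs/2 = 8.2 kHz, folds to fs − 13.22 kHz = 3.18 kHz.
6.26 kHz ≤ fs/2 = 8.2 kHz, passes unchanged.
35.98 kHz mod fs = 3.18 kHz.
3.18 kHz ≤ fs/2 = 8.2 kHz, appears at 3.18 kHz.
Distinct values: {3.18 kHz, 6.26 kHz}.

3.18 kHz, 6.26 kHz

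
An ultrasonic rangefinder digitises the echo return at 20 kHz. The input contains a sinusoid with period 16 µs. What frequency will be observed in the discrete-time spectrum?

T = 16 µs → f = 1/T = 62.5 kHz.
62.5 kHz mod fs = 2.5 kHz.
2.5 kHz ≤ fs/2 = 10 kHz, appears at 2.5 kHz.

2.5 kHz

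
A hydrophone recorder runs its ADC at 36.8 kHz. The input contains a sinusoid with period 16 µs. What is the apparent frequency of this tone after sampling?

T = 16 µs → f = 1/T = 62.5 kHz.
62.5 kHz mod fs = 25.7 kHz.
25.7 kHz > fs/2 = 18.4 kHz, folds to fs − 25.7 kHz = 11.1 kHz.

11.1 kHz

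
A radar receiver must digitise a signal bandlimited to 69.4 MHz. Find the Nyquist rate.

Nyquist rate = 2 × 69.4 MHz = 138.8 MHz.

138.8 MHz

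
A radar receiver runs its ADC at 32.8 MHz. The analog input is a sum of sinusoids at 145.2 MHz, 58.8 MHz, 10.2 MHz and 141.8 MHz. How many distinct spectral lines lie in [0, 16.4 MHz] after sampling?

fs/2 = 16.4 MHz.
145.2 MHz mod fs = 14 MHz.
14 MHz ≤ fs/2 = 16.4 MHz, appears at 14 MHz.
58.8 MHz mod fs = 26 MHz.
26 MHz > fs/2 = 16.4 MHz, folds to fs − 26 MHz = 6.8 MHz.
10.2 MHz ≤ fs/2 = 16.4 MHz, passes unchanged.
141.8 MHz mod fs = 10.6 MHz.
10.6 MHz ≤ fs/2 = 16.4 MHz, appears at 10.6 MHz.
Distinct values: {6.8 MHz, 10.2 MHz, 10.6 MHz, 14 MHz} → 4.

4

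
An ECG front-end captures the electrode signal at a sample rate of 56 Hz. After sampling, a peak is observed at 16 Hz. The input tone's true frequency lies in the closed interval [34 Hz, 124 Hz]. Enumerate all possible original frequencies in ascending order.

Frequencies that alias to 16 Hz are k·fs ± 16 Hz for integer k ≥ 0.
k=0: 16 Hz.
k=1: 40 Hz, 72 Hz.
k=2: 96 Hz, 128 Hz.
k=3: 152 Hz, 184 Hz.
Within [34 Hz, 124 Hz]: 40 Hz, 72 Hz, 96 Hz.

40 Hz, 72 Hz, 96 Hz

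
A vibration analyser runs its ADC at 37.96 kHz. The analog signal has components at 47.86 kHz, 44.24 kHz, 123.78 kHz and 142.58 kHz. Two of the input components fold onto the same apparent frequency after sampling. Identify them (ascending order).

47.86 kHz, 123.78 kHz

fs/2 = 18.98 kHz.
47.86 kHz mod fs = 9.9 kHz.
9.9 kHz ≤ fs/2 = 18.98 kHz, appears at 9.9 kHz.
44.24 kHz mod fs = 6.28 kHz.
6.28 kHz ≤ fs/2 = 18.98 kHz, appears at 6.28 kHz.
123.78 kHz mod fs = 9.9 kHz.
9.9 kHz ≤ fs/2 = 18.98 kHz, appears at 9.9 kHz.
142.58 kHz mod fs = 28.7 kHz.
28.7 kHz > fs/2 = 18.98 kHz, folds to fs − 28.7 kHz = 9.26 kHz.
47.86 kHz and 123.78 kHz both map to 9.9 kHz.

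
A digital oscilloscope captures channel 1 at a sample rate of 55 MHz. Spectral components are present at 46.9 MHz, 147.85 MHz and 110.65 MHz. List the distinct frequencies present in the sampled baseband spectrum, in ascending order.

0.65 MHz, 8.1 MHz, 17.15 MHz

fs/2 = 27.5 MHz.
46.9 MHz > fs/2 = 27.5 MHz, folds to fs − 46.9 MHz = 8.1 MHz.
147.85 MHz mod fs = 37.85 MHz.
37.85 MHz > fs/2 = 27.5 MHz, folds to fs − 37.85 MHz = 17.15 MHz.
110.65 MHz mod fs = 0.65 MHz.
0.65 MHz ≤ fs/2 = 27.5 MHz, appears at 0.65 MHz.
Distinct values: {0.65 MHz, 8.1 MHz, 17.15 MHz}.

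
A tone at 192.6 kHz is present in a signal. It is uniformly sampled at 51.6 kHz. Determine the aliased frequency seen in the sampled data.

13.8 kHz

192.6 kHz mod fs = 37.8 kHz.
37.8 kHz > fs/2 = 25.8 kHz, folds to fs − 37.8 kHz = 13.8 kHz.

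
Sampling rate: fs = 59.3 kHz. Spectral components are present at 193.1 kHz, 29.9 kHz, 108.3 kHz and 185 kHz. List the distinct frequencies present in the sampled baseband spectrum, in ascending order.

fs/2 = 29.65 kHz.
193.1 kHz mod fs = 15.2 kHz.
15.2 kHz ≤ fs/2 = 29.65 kHz, appears at 15.2 kHz.
29.9 kHz > fs/2 = 29.65 kHz, folds to fs − 29.9 kHz = 29.4 kHz.
108.3 kHz mod fs = 49 kHz.
49 kHz > fs/2 = 29.65 kHz, folds to fs − 49 kHz = 10.3 kHz.
185 kHz mod fs = 7.1 kHz.
7.1 kHz ≤ fs/2 = 29.65 kHz, appears at 7.1 kHz.
Distinct values: {7.1 kHz, 10.3 kHz, 15.2 kHz, 29.4 kHz}.

7.1 kHz, 10.3 kHz, 15.2 kHz, 29.4 kHz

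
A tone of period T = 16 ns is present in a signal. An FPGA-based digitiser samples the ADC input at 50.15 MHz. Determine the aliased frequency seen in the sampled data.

T = 16 ns → f = 1/T = 62.5 MHz.
62.5 MHz mod fs = 12.35 MHz.
12.35 MHz ≤ fs/2 = 25.075 MHz, appears at 12.35 MHz.

12.35 MHz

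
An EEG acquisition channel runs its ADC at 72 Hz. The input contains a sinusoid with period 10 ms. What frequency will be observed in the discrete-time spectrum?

28 Hz

T = 10 ms → f = 1/T = 100 Hz.
100 Hz mod fs = 28 Hz.
28 Hz ≤ fs/2 = 36 Hz, appears at 28 Hz.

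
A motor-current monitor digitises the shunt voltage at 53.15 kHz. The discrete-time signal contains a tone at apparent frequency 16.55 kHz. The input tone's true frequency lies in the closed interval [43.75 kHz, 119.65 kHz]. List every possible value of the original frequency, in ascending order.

Frequencies that alias to 16.55 kHz are k·fs ± 16.55 kHz for integer k ≥ 0.
k=0: 16.55 kHz.
k=1: 36.6 kHz, 69.7 kHz.
k=2: 89.75 kHz, 122.85 kHz.
k=3: 142.9 kHz, 176 kHz.
Within [43.75 kHz, 119.65 kHz]: 69.7 kHz, 89.75 kHz.

69.7 kHz, 89.75 kHz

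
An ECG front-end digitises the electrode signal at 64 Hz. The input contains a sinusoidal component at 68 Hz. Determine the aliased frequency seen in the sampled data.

4 Hz

68 Hz mod fs = 4 Hz.
4 Hz ≤ fs/2 = 32 Hz, appears at 4 Hz.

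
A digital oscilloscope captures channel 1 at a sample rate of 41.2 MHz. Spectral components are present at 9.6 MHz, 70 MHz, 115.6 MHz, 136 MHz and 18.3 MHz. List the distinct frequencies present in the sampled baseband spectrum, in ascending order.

8 MHz, 9.6 MHz, 12.4 MHz, 18.3 MHz

fs/2 = 20.6 MHz.
9.6 MHz ≤ fs/2 = 20.6 MHz, passes unchanged.
70 MHz mod fs = 28.8 MHz.
28.8 MHz > fs/2 = 20.6 MHz, folds to fs − 28.8 MHz = 12.4 MHz.
115.6 MHz mod fs = 33.2 MHz.
33.2 MHz > fs/2 = 20.6 MHz, folds to fs − 33.2 MHz = 8 MHz.
136 MHz mod fs = 12.4 MHz.
12.4 MHz ≤ fs/2 = 20.6 MHz, appears at 12.4 MHz.
18.3 MHz ≤ fs/2 = 20.6 MHz, passes unchanged.
Distinct values: {8 MHz, 9.6 MHz, 12.4 MHz, 18.3 MHz}.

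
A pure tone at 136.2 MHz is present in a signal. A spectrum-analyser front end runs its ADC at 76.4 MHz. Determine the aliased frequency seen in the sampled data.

136.2 MHz mod fs = 59.8 MHz.
59.8 MHz > fs/2 = 38.2 MHz, folds to fs − 59.8 MHz = 16.6 MHz.

16.6 MHz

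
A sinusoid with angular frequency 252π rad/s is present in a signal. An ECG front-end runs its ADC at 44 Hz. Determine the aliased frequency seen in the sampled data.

ω = 252π rad/s → f = ω/(2π) = 126 Hz.
126 Hz mod fs = 38 Hz.
38 Hz > fs/2 = 22 Hz, folds to fs − 38 Hz = 6 Hz.

6 Hz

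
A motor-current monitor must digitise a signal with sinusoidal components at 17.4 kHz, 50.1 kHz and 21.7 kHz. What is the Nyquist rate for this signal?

Highest-frequency component: 50.1 kHz.
Nyquist rate = 2 × 50.1 kHz = 100.2 kHz.

100.2 kHz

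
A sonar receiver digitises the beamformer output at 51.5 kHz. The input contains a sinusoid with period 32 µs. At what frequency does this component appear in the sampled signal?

T = 32 µs → f = 1/T = 31.25 kHz.
31.25 kHz > fs/2 = 25.75 kHz, folds to fs − 31.25 kHz = 20.25 kHz.

20.25 kHz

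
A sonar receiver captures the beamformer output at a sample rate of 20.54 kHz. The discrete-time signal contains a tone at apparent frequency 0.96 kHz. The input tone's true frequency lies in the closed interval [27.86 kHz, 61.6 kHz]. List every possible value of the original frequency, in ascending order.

40.12 kHz, 42.04 kHz, 60.66 kHz

Frequencies that alias to 0.96 kHz are k·fs ± 0.96 kHz for integer k ≥ 0.
k=0: 0.96 kHz.
k=1: 19.58 kHz, 21.5 kHz.
k=2: 40.12 kHz, 42.04 kHz.
k=3: 60.66 kHz, 62.58 kHz.
k=4: 81.2 kHz, 83.12 kHz.
Within [27.86 kHz, 61.6 kHz]: 40.12 kHz, 42.04 kHz, 60.66 kHz.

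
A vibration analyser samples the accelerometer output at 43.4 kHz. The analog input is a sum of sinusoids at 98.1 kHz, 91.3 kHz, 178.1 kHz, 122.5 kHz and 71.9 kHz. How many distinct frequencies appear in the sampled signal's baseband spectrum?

fs/2 = 21.7 kHz.
98.1 kHz mod fs = 11.3 kHz.
11.3 kHz ≤ fs/2 = 21.7 kHz, appears at 11.3 kHz.
91.3 kHz mod fs = 4.5 kHz.
4.5 kHz ≤ fs/2 = 21.7 kHz, appears at 4.5 kHz.
178.1 kHz mod fs = 4.5 kHz.
4.5 kHz ≤ fs/2 = 21.7 kHz, appears at 4.5 kHz.
122.5 kHz mod fs = 35.7 kHz.
35.7 kHz > fs/2 = 21.7 kHz, folds to fs − 35.7 kHz = 7.7 kHz.
71.9 kHz mod fs = 28.5 kHz.
28.5 kHz > fs/2 = 21.7 kHz, folds to fs − 28.5 kHz = 14.9 kHz.
Distinct values: {4.5 kHz, 7.7 kHz, 11.3 kHz, 14.9 kHz} → 4.

4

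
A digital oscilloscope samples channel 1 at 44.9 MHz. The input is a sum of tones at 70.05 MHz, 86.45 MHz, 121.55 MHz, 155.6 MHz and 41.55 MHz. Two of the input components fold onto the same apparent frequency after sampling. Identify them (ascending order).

fs/2 = 22.45 MHz.
70.05 MHz mod fs = 25.15 MHz.
25.15 MHz > fs/2 = 22.45 MHz, folds to fs − 25.15 MHz = 19.75 MHz.
86.45 MHz mod fs = 41.55 MHz.
41.55 MHz > fs/2 = 22.45 MHz, folds to fs − 41.55 MHz = 3.35 MHz.
121.55 MHz mod fs = 31.75 MHz.
31.75 MHz > fs/2 = 22.45 MHz, folds to fs − 31.75 MHz = 13.15 MHz.
155.6 MHz mod fs = 20.9 MHz.
20.9 MHz ≤ fs/2 = 22.45 MHz, appears at 20.9 MHz.
41.55 MHz > fs/2 = 22.45 MHz, folds to fs − 41.55 MHz = 3.35 MHz.
41.55 MHz and 86.45 MHz both map to 3.35 MHz.

41.55 MHz, 86.45 MHz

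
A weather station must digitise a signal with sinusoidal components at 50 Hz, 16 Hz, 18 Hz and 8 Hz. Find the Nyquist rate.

Highest-frequency component: 50 Hz.
Nyquist rate = 2 × 50 Hz = 100 Hz.

100 Hz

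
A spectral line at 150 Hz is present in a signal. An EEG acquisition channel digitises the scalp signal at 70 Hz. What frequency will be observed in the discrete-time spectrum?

10 Hz

150 Hz mod fs = 10 Hz.
10 Hz ≤ fs/2 = 35 Hz, appears at 10 Hz.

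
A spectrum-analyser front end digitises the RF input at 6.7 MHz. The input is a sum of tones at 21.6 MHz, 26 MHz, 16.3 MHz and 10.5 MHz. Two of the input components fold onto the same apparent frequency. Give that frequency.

2.9 MHz

fs/2 = 3.35 MHz.
21.6 MHz mod fs = 1.5 MHz.
1.5 MHz ≤ fs/2 = 3.35 MHz, appears at 1.5 MHz.
26 MHz mod fs = 5.9 MHz.
5.9 MHz > fs/2 = 3.35 MHz, folds to fs − 5.9 MHz = 0.8 MHz.
16.3 MHz mod fs = 2.9 MHz.
2.9 MHz ≤ fs/2 = 3.35 MHz, appears at 2.9 MHz.
10.5 MHz mod fs = 3.8 MHz.
3.8 MHz > fs/2 = 3.35 MHz, folds to fs − 3.8 MHz = 2.9 MHz.
10.5 MHz and 16.3 MHz both map to 2.9 MHz.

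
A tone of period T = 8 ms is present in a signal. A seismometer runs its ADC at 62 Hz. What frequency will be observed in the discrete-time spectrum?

1 Hz

T = 8 ms → f = 1/T = 125 Hz.
125 Hz mod fs = 1 Hz.
1 Hz ≤ fs/2 = 31 Hz, appears at 1 Hz.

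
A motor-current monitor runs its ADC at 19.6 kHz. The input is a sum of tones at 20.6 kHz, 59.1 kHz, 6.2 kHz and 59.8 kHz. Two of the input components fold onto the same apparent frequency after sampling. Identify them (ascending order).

20.6 kHz, 59.8 kHz

fs/2 = 9.8 kHz.
20.6 kHz mod fs = 1 kHz.
1 kHz ≤ fs/2 = 9.8 kHz, appears at 1 kHz.
59.1 kHz mod fs = 0.3 kHz.
0.3 kHz ≤ fs/2 = 9.8 kHz, appears at 0.3 kHz.
6.2 kHz ≤ fs/2 = 9.8 kHz, passes unchanged.
59.8 kHz mod fs = 1 kHz.
1 kHz ≤ fs/2 = 9.8 kHz, appears at 1 kHz.
20.6 kHz and 59.8 kHz both map to 1 kHz.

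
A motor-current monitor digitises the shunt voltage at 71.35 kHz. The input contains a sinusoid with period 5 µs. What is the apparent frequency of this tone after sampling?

14.05 kHz

T = 5 µs → f = 1/T = 200 kHz.
200 kHz mod fs = 57.3 kHz.
57.3 kHz > fs/2 = 35.675 kHz, folds to fs − 57.3 kHz = 14.05 kHz.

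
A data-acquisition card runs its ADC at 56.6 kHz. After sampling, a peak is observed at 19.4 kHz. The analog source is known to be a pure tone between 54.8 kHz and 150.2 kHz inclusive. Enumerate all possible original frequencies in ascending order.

Frequencies that alias to 19.4 kHz are k·fs ± 19.4 kHz for integer k ≥ 0.
k=0: 19.4 kHz.
k=1: 37.2 kHz, 76 kHz.
k=2: 93.8 kHz, 132.6 kHz.
k=3: 150.4 kHz, 189.2 kHz.
Within [54.8 kHz, 150.2 kHz]: 76 kHz, 93.8 kHz, 132.6 kHz.

76 kHz, 93.8 kHz, 132.6 kHz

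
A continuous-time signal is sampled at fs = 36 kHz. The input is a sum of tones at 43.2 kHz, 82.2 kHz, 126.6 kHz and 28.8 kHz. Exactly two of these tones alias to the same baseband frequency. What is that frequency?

7.2 kHz

fs/2 = 18 kHz.
43.2 kHz mod fs = 7.2 kHz.
7.2 kHz ≤ fs/2 = 18 kHz, appears at 7.2 kHz.
82.2 kHz mod fs = 10.2 kHz.
10.2 kHz ≤ fs/2 = 18 kHz, appears at 10.2 kHz.
126.6 kHz mod fs = 18.6 kHz.
18.6 kHz > fs/2 = 18 kHz, folds to fs − 18.6 kHz = 17.4 kHz.
28.8 kHz > fs/2 = 18 kHz, folds to fs − 28.8 kHz = 7.2 kHz.
28.8 kHz and 43.2 kHz both map to 7.2 kHz.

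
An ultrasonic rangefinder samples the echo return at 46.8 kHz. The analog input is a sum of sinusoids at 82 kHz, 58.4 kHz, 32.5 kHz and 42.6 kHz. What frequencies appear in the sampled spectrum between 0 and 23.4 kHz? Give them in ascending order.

4.2 kHz, 11.6 kHz, 14.3 kHz

fs/2 = 23.4 kHz.
82 kHz mod fs = 35.2 kHz.
35.2 kHz > fs/2 = 23.4 kHz, folds to fs − 35.2 kHz = 11.6 kHz.
58.4 kHz mod fs = 11.6 kHz.
11.6 kHz ≤ fs/2 = 23.4 kHz, appears at 11.6 kHz.
32.5 kHz > fs/2 = 23.4 kHz, folds to fs − 32.5 kHz = 14.3 kHz.
42.6 kHz > fs/2 = 23.4 kHz, folds to fs − 42.6 kHz = 4.2 kHz.
Distinct values: {4.2 kHz, 11.6 kHz, 14.3 kHz}.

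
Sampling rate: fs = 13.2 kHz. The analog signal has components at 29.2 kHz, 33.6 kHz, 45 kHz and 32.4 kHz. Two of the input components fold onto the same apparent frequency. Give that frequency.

6 kHz

fs/2 = 6.6 kHz.
29.2 kHz mod fs = 2.8 kHz.
2.8 kHz ≤ fs/2 = 6.6 kHz, appears at 2.8 kHz.
33.6 kHz mod fs = 7.2 kHz.
7.2 kHz > fs/2 = 6.6 kHz, folds to fs − 7.2 kHz = 6 kHz.
45 kHz mod fs = 5.4 kHz.
5.4 kHz ≤ fs/2 = 6.6 kHz, appears at 5.4 kHz.
32.4 kHz mod fs = 6 kHz.
6 kHz ≤ fs/2 = 6.6 kHz, appears at 6 kHz.
32.4 kHz and 33.6 kHz both map to 6 kHz.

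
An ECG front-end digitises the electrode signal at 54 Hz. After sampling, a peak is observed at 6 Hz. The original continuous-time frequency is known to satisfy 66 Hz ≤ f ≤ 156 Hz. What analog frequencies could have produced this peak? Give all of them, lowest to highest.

Frequencies that alias to 6 Hz are k·fs ± 6 Hz for integer k ≥ 0.
k=0: 6 Hz.
k=1: 48 Hz, 60 Hz.
k=2: 102 Hz, 114 Hz.
k=3: 156 Hz, 168 Hz.
k=4: 210 Hz, 222 Hz.
Within [66 Hz, 156 Hz]: 102 Hz, 114 Hz, 156 Hz.

102 Hz, 114 Hz, 156 Hz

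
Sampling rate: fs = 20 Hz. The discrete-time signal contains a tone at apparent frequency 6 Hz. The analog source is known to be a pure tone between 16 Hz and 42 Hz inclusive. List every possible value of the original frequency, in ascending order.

26 Hz, 34 Hz

Frequencies that alias to 6 Hz are k·fs ± 6 Hz for integer k ≥ 0.
k=0: 6 Hz.
k=1: 14 Hz, 26 Hz.
k=2: 34 Hz, 46 Hz.
k=3: 54 Hz, 66 Hz.
Within [16 Hz, 42 Hz]: 26 Hz, 34 Hz.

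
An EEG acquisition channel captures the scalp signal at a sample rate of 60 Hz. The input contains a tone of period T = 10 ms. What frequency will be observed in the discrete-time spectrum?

20 Hz

T = 10 ms → f = 1/T = 100 Hz.
100 Hz mod fs = 40 Hz.
40 Hz > fs/2 = 30 Hz, folds to fs − 40 Hz = 20 Hz.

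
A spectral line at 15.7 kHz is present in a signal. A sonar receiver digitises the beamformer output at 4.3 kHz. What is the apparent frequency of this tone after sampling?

15.7 kHz mod fs = 2.8 kHz.
2.8 kHz > fs/2 = 2.15 kHz, folds to fs − 2.8 kHz = 1.5 kHz.

1.5 kHz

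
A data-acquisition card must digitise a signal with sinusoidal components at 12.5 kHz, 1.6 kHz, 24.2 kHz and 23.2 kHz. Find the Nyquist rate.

48.4 kHz

Highest-frequency component: 24.2 kHz.
Nyquist rate = 2 × 24.2 kHz = 48.4 kHz.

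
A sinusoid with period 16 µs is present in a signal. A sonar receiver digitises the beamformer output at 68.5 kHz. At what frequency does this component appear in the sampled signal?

6 kHz

T = 16 µs → f = 1/T = 62.5 kHz.
62.5 kHz > fs/2 = 34.25 kHz, folds to fs − 62.5 kHz = 6 kHz.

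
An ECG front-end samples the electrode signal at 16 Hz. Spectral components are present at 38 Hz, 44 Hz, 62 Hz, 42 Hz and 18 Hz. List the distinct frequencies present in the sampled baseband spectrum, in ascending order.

2 Hz, 4 Hz, 6 Hz

fs/2 = 8 Hz.
38 Hz mod fs = 6 Hz.
6 Hz ≤ fs/2 = 8 Hz, appears at 6 Hz.
44 Hz mod fs = 12 Hz.
12 Hz > fs/2 = 8 Hz, folds to fs − 12 Hz = 4 Hz.
62 Hz mod fs = 14 Hz.
14 Hz > fs/2 = 8 Hz, folds to fs − 14 Hz = 2 Hz.
42 Hz mod fs = 10 Hz.
10 Hz > fs/2 = 8 Hz, folds to fs − 10 Hz = 6 Hz.
18 Hz mod fs = 2 Hz.
2 Hz ≤ fs/2 = 8 Hz, appears at 2 Hz.
Distinct values: {2 Hz, 4 Hz, 6 Hz}.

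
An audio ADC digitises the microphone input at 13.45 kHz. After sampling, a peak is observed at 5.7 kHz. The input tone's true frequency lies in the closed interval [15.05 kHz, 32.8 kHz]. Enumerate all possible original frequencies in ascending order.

Frequencies that alias to 5.7 kHz are k·fs ± 5.7 kHz for integer k ≥ 0.
k=0: 5.7 kHz.
k=1: 7.75 kHz, 19.15 kHz.
k=2: 21.2 kHz, 32.6 kHz.
k=3: 34.65 kHz, 46.05 kHz.
Within [15.05 kHz, 32.8 kHz]: 19.15 kHz, 21.2 kHz, 32.6 kHz.

19.15 kHz, 21.2 kHz, 32.6 kHz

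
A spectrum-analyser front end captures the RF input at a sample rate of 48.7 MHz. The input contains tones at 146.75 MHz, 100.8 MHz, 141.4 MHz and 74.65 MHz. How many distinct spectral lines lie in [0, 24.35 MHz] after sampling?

fs/2 = 24.35 MHz.
146.75 MHz mod fs = 0.65 MHz.
0.65 MHz ≤ fs/2 = 24.35 MHz, appears at 0.65 MHz.
100.8 MHz mod fs = 3.4 MHz.
3.4 MHz ≤ fs/2 = 24.35 MHz, appears at 3.4 MHz.
141.4 MHz mod fs = 44 MHz.
44 MHz > fs/2 = 24.35 MHz, folds to fs − 44 MHz = 4.7 MHz.
74.65 MHz mod fs = 25.95 MHz.
25.95 MHz > fs/2 = 24.35 MHz, folds to fs − 25.95 MHz = 22.75 MHz.
Distinct values: {0.65 MHz, 3.4 MHz, 4.7 MHz, 22.75 MHz} → 4.

4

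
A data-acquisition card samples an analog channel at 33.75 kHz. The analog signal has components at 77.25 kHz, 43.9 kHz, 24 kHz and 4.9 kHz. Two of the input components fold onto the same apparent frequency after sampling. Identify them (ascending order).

24 kHz, 77.25 kHz

fs/2 = 16.875 kHz.
77.25 kHz mod fs = 9.75 kHz.
9.75 kHz ≤ fs/2 = 16.875 kHz, appears at 9.75 kHz.
43.9 kHz mod fs = 10.15 kHz.
10.15 kHz ≤ fs/2 = 16.875 kHz, appears at 10.15 kHz.
24 kHz > fs/2 = 16.875 kHz, folds to fs − 24 kHz = 9.75 kHz.
4.9 kHz ≤ fs/2 = 16.875 kHz, passes unchanged.
24 kHz and 77.25 kHz both map to 9.75 kHz.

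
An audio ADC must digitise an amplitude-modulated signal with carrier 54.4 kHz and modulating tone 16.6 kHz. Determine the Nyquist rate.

AM sidebands sit at fc ± fm = 37.8 kHz and 71 kHz.
Highest-frequency component: 71 kHz.
Nyquist rate = 2 × 71 kHz = 142 kHz.

142 kHz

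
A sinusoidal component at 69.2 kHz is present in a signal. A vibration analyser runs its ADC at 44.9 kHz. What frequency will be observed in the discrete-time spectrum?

20.6 kHz

69.2 kHz mod fs = 24.3 kHz.
24.3 kHz > fs/2 = 22.45 kHz, folds to fs − 24.3 kHz = 20.6 kHz.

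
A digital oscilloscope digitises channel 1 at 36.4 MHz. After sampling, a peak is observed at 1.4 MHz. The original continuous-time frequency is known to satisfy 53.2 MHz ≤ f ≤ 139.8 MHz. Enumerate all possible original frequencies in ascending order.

Frequencies that alias to 1.4 MHz are k·fs ± 1.4 MHz for integer k ≥ 0.
k=0: 1.4 MHz.
k=1: 35 MHz, 37.8 MHz.
k=2: 71.4 MHz, 74.2 MHz.
k=3: 107.8 MHz, 110.6 MHz.
k=4: 144.2 MHz, 147 MHz.
Within [53.2 MHz, 139.8 MHz]: 71.4 MHz, 74.2 MHz, 107.8 MHz, 110.6 MHz.

71.4 MHz, 74.2 MHz, 107.8 MHz, 110.6 MHz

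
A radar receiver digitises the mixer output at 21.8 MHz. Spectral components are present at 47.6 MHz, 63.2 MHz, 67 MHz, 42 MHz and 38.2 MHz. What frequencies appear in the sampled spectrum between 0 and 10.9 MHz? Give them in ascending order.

fs/2 = 10.9 MHz.
47.6 MHz mod fs = 4 MHz.
4 MHz ≤ fs/2 = 10.9 MHz, appears at 4 MHz.
63.2 MHz mod fs = 19.6 MHz.
19.6 MHz > fs/2 = 10.9 MHz, folds to fs − 19.6 MHz = 2.2 MHz.
67 MHz mod fs = 1.6 MHz.
1.6 MHz ≤ fs/2 = 10.9 MHz, appears at 1.6 MHz.
42 MHz mod fs = 20.2 MHz.
20.2 MHz > fs/2 = 10.9 MHz, folds to fs − 20.2 MHz = 1.6 MHz.
38.2 MHz mod fs = 16.4 MHz.
16.4 MHz > fs/2 = 10.9 MHz, folds to fs − 16.4 MHz = 5.4 MHz.
Distinct values: {1.6 MHz, 2.2 MHz, 4 MHz, 5.4 MHz}.

1.6 MHz, 2.2 MHz, 4 MHz, 5.4 MHz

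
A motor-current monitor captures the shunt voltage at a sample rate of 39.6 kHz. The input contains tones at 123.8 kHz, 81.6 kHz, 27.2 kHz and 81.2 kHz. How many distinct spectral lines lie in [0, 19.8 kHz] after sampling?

4

fs/2 = 19.8 kHz.
123.8 kHz mod fs = 5 kHz.
5 kHz ≤ fs/2 = 19.8 kHz, appears at 5 kHz.
81.6 kHz mod fs = 2.4 kHz.
2.4 kHz ≤ fs/2 = 19.8 kHz, appears at 2.4 kHz.
27.2 kHz > fs/2 = 19.8 kHz, folds to fs − 27.2 kHz = 12.4 kHz.
81.2 kHz mod fs = 2 kHz.
2 kHz ≤ fs/2 = 19.8 kHz, appears at 2 kHz.
Distinct values: {2 kHz, 2.4 kHz, 5 kHz, 12.4 kHz} → 4.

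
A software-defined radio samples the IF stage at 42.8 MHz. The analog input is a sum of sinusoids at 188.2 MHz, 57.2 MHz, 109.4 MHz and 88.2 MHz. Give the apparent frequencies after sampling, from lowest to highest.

2.6 MHz, 14.4 MHz, 17 MHz, 19 MHz

fs/2 = 21.4 MHz.
188.2 MHz mod fs = 17 MHz.
17 MHz ≤ fs/2 = 21.4 MHz, appears at 17 MHz.
57.2 MHz mod fs = 14.4 MHz.
14.4 MHz ≤ fs/2 = 21.4 MHz, appears at 14.4 MHz.
109.4 MHz mod fs = 23.8 MHz.
23.8 MHz > fs/2 = 21.4 MHz, folds to fs − 23.8 MHz = 19 MHz.
88.2 MHz mod fs = 2.6 MHz.
2.6 MHz ≤ fs/2 = 21.4 MHz, appears at 2.6 MHz.
Distinct values: {2.6 MHz, 14.4 MHz, 17 MHz, 19 MHz}.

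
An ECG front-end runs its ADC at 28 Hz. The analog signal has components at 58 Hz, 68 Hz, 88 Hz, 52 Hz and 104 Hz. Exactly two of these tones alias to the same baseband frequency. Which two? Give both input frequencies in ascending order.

fs/2 = 14 Hz.
58 Hz mod fs = 2 Hz.
2 Hz ≤ fs/2 = 14 Hz, appears at 2 Hz.
68 Hz mod fs = 12 Hz.
12 Hz ≤ fs/2 = 14 Hz, appears at 12 Hz.
88 Hz mod fs = 4 Hz.
4 Hz ≤ fs/2 = 14 Hz, appears at 4 Hz.
52 Hz mod fs = 24 Hz.
24 Hz > fs/2 = 14 Hz, folds to fs − 24 Hz = 4 Hz.
104 Hz mod fs = 20 Hz.
20 Hz > fs/2 = 14 Hz, folds to fs − 20 Hz = 8 Hz.
52 Hz and 88 Hz both map to 4 Hz.

52 Hz, 88 Hz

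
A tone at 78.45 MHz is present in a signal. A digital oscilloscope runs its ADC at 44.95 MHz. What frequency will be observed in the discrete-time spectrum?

11.45 MHz

78.45 MHz mod fs = 33.5 MHz.
33.5 MHz > fs/2 = 22.475 MHz, folds to fs − 33.5 MHz = 11.45 MHz.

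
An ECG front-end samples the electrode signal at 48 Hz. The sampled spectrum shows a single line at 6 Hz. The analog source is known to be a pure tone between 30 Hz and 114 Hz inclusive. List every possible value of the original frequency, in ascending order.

Frequencies that alias to 6 Hz are k·fs ± 6 Hz for integer k ≥ 0.
k=0: 6 Hz.
k=1: 42 Hz, 54 Hz.
k=2: 90 Hz, 102 Hz.
k=3: 138 Hz, 150 Hz.
Within [30 Hz, 114 Hz]: 42 Hz, 54 Hz, 90 Hz, 102 Hz.

42 Hz, 54 Hz, 90 Hz, 102 Hz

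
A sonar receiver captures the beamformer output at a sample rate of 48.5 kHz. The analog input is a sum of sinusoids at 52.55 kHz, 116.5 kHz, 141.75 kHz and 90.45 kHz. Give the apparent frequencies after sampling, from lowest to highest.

3.75 kHz, 4.05 kHz, 6.55 kHz, 19.5 kHz

fs/2 = 24.25 kHz.
52.55 kHz mod fs = 4.05 kHz.
4.05 kHz ≤ fs/2 = 24.25 kHz, appears at 4.05 kHz.
116.5 kHz mod fs = 19.5 kHz.
19.5 kHz ≤ fs/2 = 24.25 kHz, appears at 19.5 kHz.
141.75 kHz mod fs = 44.75 kHz.
44.75 kHz > fs/2 = 24.25 kHz, folds to fs − 44.75 kHz = 3.75 kHz.
90.45 kHz mod fs = 41.95 kHz.
41.95 kHz > fs/2 = 24.25 kHz, folds to fs − 41.95 kHz = 6.55 kHz.
Distinct values: {3.75 kHz, 4.05 kHz, 6.55 kHz, 19.5 kHz}.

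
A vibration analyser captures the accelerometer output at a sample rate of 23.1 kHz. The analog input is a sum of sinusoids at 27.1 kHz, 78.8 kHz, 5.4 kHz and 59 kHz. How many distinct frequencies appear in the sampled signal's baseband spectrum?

4

fs/2 = 11.55 kHz.
27.1 kHz mod fs = 4 kHz.
4 kHz ≤ fs/2 = 11.55 kHz, appears at 4 kHz.
78.8 kHz mod fs = 9.5 kHz.
9.5 kHz ≤ fs/2 = 11.55 kHz, appears at 9.5 kHz.
5.4 kHz ≤ fs/2 = 11.55 kHz, passes unchanged.
59 kHz mod fs = 12.8 kHz.
12.8 kHz > fs/2 = 11.55 kHz, folds to fs − 12.8 kHz = 10.3 kHz.
Distinct values: {4 kHz, 5.4 kHz, 9.5 kHz, 10.3 kHz} → 4.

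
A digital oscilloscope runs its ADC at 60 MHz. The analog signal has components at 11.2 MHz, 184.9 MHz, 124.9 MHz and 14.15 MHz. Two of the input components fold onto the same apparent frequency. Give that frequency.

fs/2 = 30 MHz.
11.2 MHz ≤ fs/2 = 30 MHz, passes unchanged.
184.9 MHz mod fs = 4.9 MHz.
4.9 MHz ≤ fs/2 = 30 MHz, appears at 4.9 MHz.
124.9 MHz mod fs = 4.9 MHz.
4.9 MHz ≤ fs/2 = 30 MHz, appears at 4.9 MHz.
14.15 MHz ≤ fs/2 = 30 MHz, passes unchanged.
124.9 MHz and 184.9 MHz both map to 4.9 MHz.

4.9 MHz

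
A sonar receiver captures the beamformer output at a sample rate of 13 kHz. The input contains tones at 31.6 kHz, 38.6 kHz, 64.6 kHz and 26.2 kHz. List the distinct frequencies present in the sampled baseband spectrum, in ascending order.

fs/2 = 6.5 kHz.
31.6 kHz mod fs = 5.6 kHz.
5.6 kHz ≤ fs/2 = 6.5 kHz, appears at 5.6 kHz.
38.6 kHz mod fs = 12.6 kHz.
12.6 kHz > fs/2 = 6.5 kHz, folds to fs − 12.6 kHz = 0.4 kHz.
64.6 kHz mod fs = 12.6 kHz.
12.6 kHz > fs/2 = 6.5 kHz, folds to fs − 12.6 kHz = 0.4 kHz.
26.2 kHz mod fs = 0.2 kHz.
0.2 kHz ≤ fs/2 = 6.5 kHz, appears at 0.2 kHz.
Distinct values: {0.2 kHz, 0.4 kHz, 5.6 kHz}.

0.2 kHz, 0.4 kHz, 5.6 kHz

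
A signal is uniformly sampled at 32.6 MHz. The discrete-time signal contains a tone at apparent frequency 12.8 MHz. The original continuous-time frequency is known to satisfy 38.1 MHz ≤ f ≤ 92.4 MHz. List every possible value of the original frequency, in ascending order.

Frequencies that alias to 12.8 MHz are k·fs ± 12.8 MHz for integer k ≥ 0.
k=0: 12.8 MHz.
k=1: 19.8 MHz, 45.4 MHz.
k=2: 52.4 MHz, 78 MHz.
k=3: 85 MHz, 110.6 MHz.
k=4: 117.6 MHz, 143.2 MHz.
Within [38.1 MHz, 92.4 MHz]: 45.4 MHz, 52.4 MHz, 78 MHz, 85 MHz.

45.4 MHz, 52.4 MHz, 78 MHz, 85 MHz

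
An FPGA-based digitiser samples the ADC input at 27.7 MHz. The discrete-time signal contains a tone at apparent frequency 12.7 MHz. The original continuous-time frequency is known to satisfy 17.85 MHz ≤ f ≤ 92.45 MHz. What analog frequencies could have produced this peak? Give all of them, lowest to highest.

40.4 MHz, 42.7 MHz, 68.1 MHz, 70.4 MHz

Frequencies that alias to 12.7 MHz are k·fs ± 12.7 MHz for integer k ≥ 0.
k=0: 12.7 MHz.
k=1: 15 MHz, 40.4 MHz.
k=2: 42.7 MHz, 68.1 MHz.
k=3: 70.4 MHz, 95.8 MHz.
k=4: 98.1 MHz, 123.5 MHz.
Within [17.85 MHz, 92.45 MHz]: 40.4 MHz, 42.7 MHz, 68.1 MHz, 70.4 MHz.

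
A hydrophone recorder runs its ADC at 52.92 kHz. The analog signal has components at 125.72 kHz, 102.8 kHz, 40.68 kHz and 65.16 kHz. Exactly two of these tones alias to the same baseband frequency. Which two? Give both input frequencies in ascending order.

fs/2 = 26.46 kHz.
125.72 kHz mod fs = 19.88 kHz.
19.88 kHz ≤ fs/2 = 26.46 kHz, appears at 19.88 kHz.
102.8 kHz mod fs = 49.88 kHz.
49.88 kHz > fs/2 = 26.46 kHz, folds to fs − 49.88 kHz = 3.04 kHz.
40.68 kHz > fs/2 = 26.46 kHz, folds to fs − 40.68 kHz = 12.24 kHz.
65.16 kHz mod fs = 12.24 kHz.
12.24 kHz ≤ fs/2 = 26.46 kHz, appears at 12.24 kHz.
40.68 kHz and 65.16 kHz both map to 12.24 kHz.

40.68 kHz, 65.16 kHz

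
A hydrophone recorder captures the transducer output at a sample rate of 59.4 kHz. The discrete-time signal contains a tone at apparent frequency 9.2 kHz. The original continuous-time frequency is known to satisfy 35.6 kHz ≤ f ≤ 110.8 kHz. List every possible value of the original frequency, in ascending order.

50.2 kHz, 68.6 kHz, 109.6 kHz

Frequencies that alias to 9.2 kHz are k·fs ± 9.2 kHz for integer k ≥ 0.
k=0: 9.2 kHz.
k=1: 50.2 kHz, 68.6 kHz.
k=2: 109.6 kHz, 128 kHz.
k=3: 169 kHz, 187.4 kHz.
Within [35.6 kHz, 110.8 kHz]: 50.2 kHz, 68.6 kHz, 109.6 kHz.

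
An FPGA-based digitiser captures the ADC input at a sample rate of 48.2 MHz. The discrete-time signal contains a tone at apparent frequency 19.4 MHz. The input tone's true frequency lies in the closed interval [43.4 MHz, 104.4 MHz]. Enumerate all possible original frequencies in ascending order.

67.6 MHz, 77 MHz

Frequencies that alias to 19.4 MHz are k·fs ± 19.4 MHz for integer k ≥ 0.
k=0: 19.4 MHz.
k=1: 28.8 MHz, 67.6 MHz.
k=2: 77 MHz, 115.8 MHz.
k=3: 125.2 MHz, 164 MHz.
Within [43.4 MHz, 104.4 MHz]: 67.6 MHz, 77 MHz.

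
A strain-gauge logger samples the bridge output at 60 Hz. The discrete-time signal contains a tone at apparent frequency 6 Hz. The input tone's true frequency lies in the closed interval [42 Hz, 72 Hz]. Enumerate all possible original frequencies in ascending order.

54 Hz, 66 Hz

Frequencies that alias to 6 Hz are k·fs ± 6 Hz for integer k ≥ 0.
k=0: 6 Hz.
k=1: 54 Hz, 66 Hz.
k=2: 114 Hz, 126 Hz.
Within [42 Hz, 72 Hz]: 54 Hz, 66 Hz.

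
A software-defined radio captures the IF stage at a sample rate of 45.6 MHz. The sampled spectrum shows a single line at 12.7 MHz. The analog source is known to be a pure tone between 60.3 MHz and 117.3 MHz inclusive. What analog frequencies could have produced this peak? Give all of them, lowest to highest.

Frequencies that alias to 12.7 MHz are k·fs ± 12.7 MHz for integer k ≥ 0.
k=0: 12.7 MHz.
k=1: 32.9 MHz, 58.3 MHz.
k=2: 78.5 MHz, 103.9 MHz.
k=3: 124.1 MHz, 149.5 MHz.
Within [60.3 MHz, 117.3 MHz]: 78.5 MHz, 103.9 MHz.

78.5 MHz, 103.9 MHz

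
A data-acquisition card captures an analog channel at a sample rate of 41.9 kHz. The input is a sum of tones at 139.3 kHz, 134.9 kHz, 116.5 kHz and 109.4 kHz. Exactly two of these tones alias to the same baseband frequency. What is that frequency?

fs/2 = 20.95 kHz.
139.3 kHz mod fs = 13.6 kHz.
13.6 kHz ≤ fs/2 = 20.95 kHz, appears at 13.6 kHz.
134.9 kHz mod fs = 9.2 kHz.
9.2 kHz ≤ fs/2 = 20.95 kHz, appears at 9.2 kHz.
116.5 kHz mod fs = 32.7 kHz.
32.7 kHz > fs/2 = 20.95 kHz, folds to fs − 32.7 kHz = 9.2 kHz.
109.4 kHz mod fs = 25.6 kHz.
25.6 kHz > fs/2 = 20.95 kHz, folds to fs − 25.6 kHz = 16.3 kHz.
116.5 kHz and 134.9 kHz both map to 9.2 kHz.

9.2 kHz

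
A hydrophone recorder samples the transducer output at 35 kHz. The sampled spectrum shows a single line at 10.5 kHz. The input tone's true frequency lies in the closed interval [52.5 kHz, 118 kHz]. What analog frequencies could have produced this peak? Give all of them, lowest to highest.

Frequencies that alias to 10.5 kHz are k·fs ± 10.5 kHz for integer k ≥ 0.
k=0: 10.5 kHz.
k=1: 24.5 kHz, 45.5 kHz.
k=2: 59.5 kHz, 80.5 kHz.
k=3: 94.5 kHz, 115.5 kHz.
k=4: 129.5 kHz, 150.5 kHz.
Within [52.5 kHz, 118 kHz]: 59.5 kHz, 80.5 kHz, 94.5 kHz, 115.5 kHz.

59.5 kHz, 80.5 kHz, 94.5 kHz, 115.5 kHz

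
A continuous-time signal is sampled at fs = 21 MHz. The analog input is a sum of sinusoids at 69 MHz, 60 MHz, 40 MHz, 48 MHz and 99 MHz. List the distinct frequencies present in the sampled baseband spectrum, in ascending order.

2 MHz, 3 MHz, 6 MHz

fs/2 = 10.5 MHz.
69 MHz mod fs = 6 MHz.
6 MHz ≤ fs/2 = 10.5 MHz, appears at 6 MHz.
60 MHz mod fs = 18 MHz.
18 MHz > fs/2 = 10.5 MHz, folds to fs − 18 MHz = 3 MHz.
40 MHz mod fs = 19 MHz.
19 MHz > fs/2 = 10.5 MHz, folds to fs − 19 MHz = 2 MHz.
48 MHz mod fs = 6 MHz.
6 MHz ≤ fs/2 = 10.5 MHz, appears at 6 MHz.
99 MHz mod fs = 15 MHz.
15 MHz > fs/2 = 10.5 MHz, folds to fs − 15 MHz = 6 MHz.
Distinct values: {2 MHz, 3 MHz, 6 MHz}.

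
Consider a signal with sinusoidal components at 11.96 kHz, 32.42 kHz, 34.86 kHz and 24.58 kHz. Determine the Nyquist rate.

Highest-frequency component: 34.86 kHz.
Nyquist rate = 2 × 34.86 kHz = 69.72 kHz.

69.72 kHz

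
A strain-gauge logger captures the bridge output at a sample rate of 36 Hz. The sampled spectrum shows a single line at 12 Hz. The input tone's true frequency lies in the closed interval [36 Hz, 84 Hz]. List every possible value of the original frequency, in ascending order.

48 Hz, 60 Hz, 84 Hz

Frequencies that alias to 12 Hz are k·fs ± 12 Hz for integer k ≥ 0.
k=0: 12 Hz.
k=1: 24 Hz, 48 Hz.
k=2: 60 Hz, 84 Hz.
k=3: 96 Hz, 120 Hz.
Within [36 Hz, 84 Hz]: 48 Hz, 60 Hz, 84 Hz.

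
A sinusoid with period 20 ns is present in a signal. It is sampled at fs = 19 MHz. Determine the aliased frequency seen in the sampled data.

T = 20 ns → f = 1/T = 50 MHz.
50 MHz mod fs = 12 MHz.
12 MHz > fs/2 = 9.5 MHz, folds to fs − 12 MHz = 7 MHz.

7 MHz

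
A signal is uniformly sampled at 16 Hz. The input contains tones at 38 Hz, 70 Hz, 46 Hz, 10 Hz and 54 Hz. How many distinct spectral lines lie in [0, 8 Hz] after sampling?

fs/2 = 8 Hz.
38 Hz mod fs = 6 Hz.
6 Hz ≤ fs/2 = 8 Hz, appears at 6 Hz.
70 Hz mod fs = 6 Hz.
6 Hz ≤ fs/2 = 8 Hz, appears at 6 Hz.
46 Hz mod fs = 14 Hz.
14 Hz > fs/2 = 8 Hz, folds to fs − 14 Hz = 2 Hz.
10 Hz > fs/2 = 8 Hz, folds to fs − 10 Hz = 6 Hz.
54 Hz mod fs = 6 Hz.
6 Hz ≤ fs/2 = 8 Hz, appears at 6 Hz.
Distinct values: {2 Hz, 6 Hz} → 2.

2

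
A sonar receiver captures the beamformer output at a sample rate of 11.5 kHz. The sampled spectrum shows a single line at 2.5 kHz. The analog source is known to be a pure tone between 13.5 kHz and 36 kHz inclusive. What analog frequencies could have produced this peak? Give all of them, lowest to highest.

Frequencies that alias to 2.5 kHz are k·fs ± 2.5 kHz for integer k ≥ 0.
k=0: 2.5 kHz.
k=1: 9 kHz, 14 kHz.
k=2: 20.5 kHz, 25.5 kHz.
k=3: 32 kHz, 37 kHz.
k=4: 43.5 kHz, 48.5 kHz.
Within [13.5 kHz, 36 kHz]: 14 kHz, 20.5 kHz, 25.5 kHz, 32 kHz.

14 kHz, 20.5 kHz, 25.5 kHz, 32 kHz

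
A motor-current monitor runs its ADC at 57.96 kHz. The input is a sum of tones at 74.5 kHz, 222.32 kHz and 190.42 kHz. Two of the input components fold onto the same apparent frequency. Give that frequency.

16.54 kHz

fs/2 = 28.98 kHz.
74.5 kHz mod fs = 16.54 kHz.
16.54 kHz ≤ fs/2 = 28.98 kHz, appears at 16.54 kHz.
222.32 kHz mod fs = 48.44 kHz.
48.44 kHz > fs/2 = 28.98 kHz, folds to fs − 48.44 kHz = 9.52 kHz.
190.42 kHz mod fs = 16.54 kHz.
16.54 kHz ≤ fs/2 = 28.98 kHz, appears at 16.54 kHz.
74.5 kHz and 190.42 kHz both map to 16.54 kHz.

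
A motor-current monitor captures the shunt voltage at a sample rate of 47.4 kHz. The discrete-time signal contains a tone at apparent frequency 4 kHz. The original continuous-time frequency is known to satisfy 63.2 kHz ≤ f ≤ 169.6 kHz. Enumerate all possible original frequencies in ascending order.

90.8 kHz, 98.8 kHz, 138.2 kHz, 146.2 kHz

Frequencies that alias to 4 kHz are k·fs ± 4 kHz for integer k ≥ 0.
k=0: 4 kHz.
k=1: 43.4 kHz, 51.4 kHz.
k=2: 90.8 kHz, 98.8 kHz.
k=3: 138.2 kHz, 146.2 kHz.
k=4: 185.6 kHz, 193.6 kHz.
Within [63.2 kHz, 169.6 kHz]: 90.8 kHz, 98.8 kHz, 138.2 kHz, 146.2 kHz.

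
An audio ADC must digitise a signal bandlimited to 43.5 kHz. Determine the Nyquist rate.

Nyquist rate = 2 × 43.5 kHz = 87 kHz.

87 kHz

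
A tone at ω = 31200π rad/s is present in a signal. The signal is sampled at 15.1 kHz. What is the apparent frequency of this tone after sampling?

0.5 kHz

ω = 31200π rad/s → f = ω/(2π) = 15600 Hz = 15.6 kHz.
15.6 kHz mod fs = 0.5 kHz.
0.5 kHz ≤ fs/2 = 7.55 kHz, appears at 0.5 kHz.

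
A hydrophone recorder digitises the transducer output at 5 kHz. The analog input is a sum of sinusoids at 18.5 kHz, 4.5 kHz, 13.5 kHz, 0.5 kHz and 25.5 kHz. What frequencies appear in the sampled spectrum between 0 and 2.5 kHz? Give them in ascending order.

0.5 kHz, 1.5 kHz

fs/2 = 2.5 kHz.
18.5 kHz mod fs = 3.5 kHz.
3.5 kHz > fs/2 = 2.5 kHz, folds to fs − 3.5 kHz = 1.5 kHz.
4.5 kHz > fs/2 = 2.5 kHz, folds to fs − 4.5 kHz = 0.5 kHz.
13.5 kHz mod fs = 3.5 kHz.
3.5 kHz > fs/2 = 2.5 kHz, folds to fs − 3.5 kHz = 1.5 kHz.
0.5 kHz ≤ fs/2 = 2.5 kHz, passes unchanged.
25.5 kHz mod fs = 0.5 kHz.
0.5 kHz ≤ fs/2 = 2.5 kHz, appears at 0.5 kHz.
Distinct values: {0.5 kHz, 1.5 kHz}.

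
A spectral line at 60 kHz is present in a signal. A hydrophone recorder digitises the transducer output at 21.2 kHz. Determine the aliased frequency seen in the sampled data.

3.6 kHz

60 kHz mod fs = 17.6 kHz.
17.6 kHz > fs/2 = 10.6 kHz, folds to fs − 17.6 kHz = 3.6 kHz.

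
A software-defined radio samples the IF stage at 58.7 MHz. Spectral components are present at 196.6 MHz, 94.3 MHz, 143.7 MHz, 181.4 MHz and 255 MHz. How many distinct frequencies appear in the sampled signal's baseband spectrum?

5

fs/2 = 29.35 MHz.
196.6 MHz mod fs = 20.5 MHz.
20.5 MHz ≤ fs/2 = 29.35 MHz, appears at 20.5 MHz.
94.3 MHz mod fs = 35.6 MHz.
35.6 MHz > fs/2 = 29.35 MHz, folds to fs − 35.6 MHz = 23.1 MHz.
143.7 MHz mod fs = 26.3 MHz.
26.3 MHz ≤ fs/2 = 29.35 MHz, appears at 26.3 MHz.
181.4 MHz mod fs = 5.3 MHz.
5.3 MHz ≤ fs/2 = 29.35 MHz, appears at 5.3 MHz.
255 MHz mod fs = 20.2 MHz.
20.2 MHz ≤ fs/2 = 29.35 MHz, appears at 20.2 MHz.
Distinct values: {5.3 MHz, 20.2 MHz, 20.5 MHz, 23.1 MHz, 26.3 MHz} → 5.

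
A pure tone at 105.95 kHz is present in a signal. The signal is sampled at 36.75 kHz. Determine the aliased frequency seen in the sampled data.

105.95 kHz mod fs = 32.45 kHz.
32.45 kHz > fs/2 = 18.375 kHz, folds to fs − 32.45 kHz = 4.3 kHz.

4.3 kHz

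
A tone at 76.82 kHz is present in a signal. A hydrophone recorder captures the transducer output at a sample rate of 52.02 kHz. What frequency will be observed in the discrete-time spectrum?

24.8 kHz

76.82 kHz mod fs = 24.8 kHz.
24.8 kHz ≤ fs/2 = 26.01 kHz, appears at 24.8 kHz.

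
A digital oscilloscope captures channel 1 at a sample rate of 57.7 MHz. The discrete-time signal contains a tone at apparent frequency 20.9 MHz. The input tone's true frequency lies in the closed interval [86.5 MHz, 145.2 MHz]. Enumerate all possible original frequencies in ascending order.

Frequencies that alias to 20.9 MHz are k·fs ± 20.9 MHz for integer k ≥ 0.
k=0: 20.9 MHz.
k=1: 36.8 MHz, 78.6 MHz.
k=2: 94.5 MHz, 136.3 MHz.
k=3: 152.2 MHz, 194 MHz.
Within [86.5 MHz, 145.2 MHz]: 94.5 MHz, 136.3 MHz.

94.5 MHz, 136.3 MHz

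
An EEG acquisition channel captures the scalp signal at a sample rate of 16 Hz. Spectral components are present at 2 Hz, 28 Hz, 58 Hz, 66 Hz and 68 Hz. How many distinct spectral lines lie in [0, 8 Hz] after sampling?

3

fs/2 = 8 Hz.
2 Hz ≤ fs/2 = 8 Hz, passes unchanged.
28 Hz mod fs = 12 Hz.
12 Hz > fs/2 = 8 Hz, folds to fs − 12 Hz = 4 Hz.
58 Hz mod fs = 10 Hz.
10 Hz > fs/2 = 8 Hz, folds to fs − 10 Hz = 6 Hz.
66 Hz mod fs = 2 Hz.
2 Hz ≤ fs/2 = 8 Hz, appears at 2 Hz.
68 Hz mod fs = 4 Hz.
4 Hz ≤ fs/2 = 8 Hz, appears at 4 Hz.
Distinct values: {2 Hz, 4 Hz, 6 Hz} → 3.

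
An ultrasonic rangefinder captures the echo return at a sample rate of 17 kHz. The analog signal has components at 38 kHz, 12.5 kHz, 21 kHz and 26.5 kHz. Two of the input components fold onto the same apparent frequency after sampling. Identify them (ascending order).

21 kHz, 38 kHz

fs/2 = 8.5 kHz.
38 kHz mod fs = 4 kHz.
4 kHz ≤ fs/2 = 8.5 kHz, appears at 4 kHz.
12.5 kHz > fs/2 = 8.5 kHz, folds to fs − 12.5 kHz = 4.5 kHz.
21 kHz mod fs = 4 kHz.
4 kHz ≤ fs/2 = 8.5 kHz, appears at 4 kHz.
26.5 kHz mod fs = 9.5 kHz.
9.5 kHz > fs/2 = 8.5 kHz, folds to fs − 9.5 kHz = 7.5 kHz.
21 kHz and 38 kHz both map to 4 kHz.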